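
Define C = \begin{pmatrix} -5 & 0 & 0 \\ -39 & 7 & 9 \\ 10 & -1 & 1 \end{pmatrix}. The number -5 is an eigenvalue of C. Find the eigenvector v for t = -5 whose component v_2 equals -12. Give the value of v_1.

-3

C + 5I = [[0, 0, 0], [-39, 12, 9], [10, -1, 6]].
Solving (C + 5I)v = 0 gives the eigenspace spanned by (-3, -12, 3).
With v_2 = -12, v = (-3, -12, 3), so v_1 = -3.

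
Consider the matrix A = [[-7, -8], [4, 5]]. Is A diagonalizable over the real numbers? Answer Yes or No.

Characteristic polynomial: p(λ) = λ^2 + 2λ - 3 = (λ - 1)(λ + 3).
All 2 eigenvalues are distinct, so A is diagonalizable.

Yes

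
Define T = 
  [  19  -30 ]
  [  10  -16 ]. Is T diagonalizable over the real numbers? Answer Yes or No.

Characteristic polynomial: p(λ) = λ^2 - 3λ - 4 = (λ - 4)(λ + 1).
All 2 eigenvalues are distinct, so T is diagonalizable.

Yes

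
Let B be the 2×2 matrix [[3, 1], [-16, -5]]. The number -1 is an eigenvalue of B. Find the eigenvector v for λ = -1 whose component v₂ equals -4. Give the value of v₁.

1

B + 1I = [[4, 1], [-16, -4]].
Solving (B + 1I)v = 0 gives the eigenspace spanned by (1, -4).
With v₂ = -4, v = (1, -4), so v₁ = 1.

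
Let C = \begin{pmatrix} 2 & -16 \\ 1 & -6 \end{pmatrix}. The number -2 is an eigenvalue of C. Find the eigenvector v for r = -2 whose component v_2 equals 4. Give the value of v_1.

16

C + 2I = [[4, -16], [1, -4]].
Solving (C + 2I)v = 0 gives the eigenspace spanned by (16, 4).
With v_2 = 4, v = (16, 4), so v_1 = 16.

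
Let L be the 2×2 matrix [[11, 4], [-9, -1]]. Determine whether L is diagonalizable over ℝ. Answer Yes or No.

No

Characteristic polynomial: p(s) = s^2 - 10s + 25 = (s - 5)^2.
s = 5 has algebraic multiplicity 2; rank(L − 5I) = 1, so geometric multiplicity = 1.
Geometric multiplicity < algebraic multiplicity, so L is not diagonalizable.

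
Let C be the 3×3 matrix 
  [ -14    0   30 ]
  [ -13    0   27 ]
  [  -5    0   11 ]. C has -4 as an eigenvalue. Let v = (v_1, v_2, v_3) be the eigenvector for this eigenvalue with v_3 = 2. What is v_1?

6

C + 4I = [[-10, 0, 30], [-13, 4, 27], [-5, 0, 15]].
Solving (C + 4I)v = 0 gives the eigenspace spanned by (6, 6, 2).
With v_3 = 2, v = (6, 6, 2), so v_1 = 6.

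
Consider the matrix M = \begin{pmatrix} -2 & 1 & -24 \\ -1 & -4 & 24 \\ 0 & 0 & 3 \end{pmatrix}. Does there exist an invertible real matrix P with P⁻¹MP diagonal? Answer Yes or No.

No

Characteristic polynomial: p(s) = s^3 + 3s^2 - 9s - 27 = (s - 3)(s + 3)^2.
s = -3 has algebraic multiplicity 2; rank(M + 3I) = 2, so geometric multiplicity = 1.
Geometric multiplicity < algebraic multiplicity, so M is not diagonalizable.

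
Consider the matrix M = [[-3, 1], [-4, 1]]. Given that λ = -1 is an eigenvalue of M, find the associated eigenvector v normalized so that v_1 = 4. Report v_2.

M + 1I = [[-2, 1], [-4, 2]].
Solving (M + 1I)v = 0 gives the eigenspace spanned by (4, 8).
With v_1 = 4, v = (4, 8), so v_2 = 8.

8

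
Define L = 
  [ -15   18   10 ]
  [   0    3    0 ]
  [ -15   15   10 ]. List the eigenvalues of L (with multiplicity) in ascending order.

-5, 0, 3

Characteristic polynomial: p(t) = t^3 + 2t^2 - 15t = t(t - 3)(t + 5).
Roots (with multiplicity): -5, 0, 3.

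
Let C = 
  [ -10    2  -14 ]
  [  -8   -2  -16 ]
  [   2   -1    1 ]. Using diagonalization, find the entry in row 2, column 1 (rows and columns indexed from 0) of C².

Characteristic polynomial: r^3 + 11r^2 + 36r + 36 = (r + 2)(r + 3)(r + 6), so the eigenvalues are -6, -3, -2.
r=-6: eigenvector (1, 2, 0).
r=-3: eigenvector (-2, 0, 1).
r=-2: eigenvector (2, 1, -1).
P = [[1, -2, 2], [2, 0, 1], [0, 1, -1]], D = diag(-6, -3, -2), P⁻¹ = [[1, 0, 2], [-2, 1, -3], [-2, 1, -4]].
C² = P·diag(36, 9, 4)·P⁻¹ = [[56, -10, 94], [64, 4, 128], [-10, 5, -11]].
The requested entry is 5.

5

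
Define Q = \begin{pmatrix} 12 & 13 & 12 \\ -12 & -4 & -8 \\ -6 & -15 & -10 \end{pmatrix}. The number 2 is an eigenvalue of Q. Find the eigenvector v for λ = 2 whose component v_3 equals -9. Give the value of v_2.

6

Q − 2I = [[10, 13, 12], [-12, -6, -8], [-6, -15, -12]].
Solving (Q − 2I)v = 0 gives the eigenspace spanned by (3, 6, -9).
With v_3 = -9, v = (3, 6, -9), so v_2 = 6.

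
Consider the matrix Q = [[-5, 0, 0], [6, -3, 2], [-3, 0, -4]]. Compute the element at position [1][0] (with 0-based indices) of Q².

Characteristic polynomial: s^3 + 12s^2 + 47s + 60 = (s + 3)(s + 4)(s + 5), so the eigenvalues are -5, -4, -3.
s=-5: eigenvector (1, -6, 3).
s=-4: eigenvector (0, -2, 1).
s=-3: eigenvector (0, 1, 0).
P = [[1, 0, 0], [-6, -2, 1], [3, 1, 0]], D = diag(-5, -4, -3), P⁻¹ = [[1, 0, 0], [-3, 0, 1], [0, 1, 2]].
Q² = P·diag(25, 16, 9)·P⁻¹ = [[25, 0, 0], [-54, 9, -14], [27, 0, 16]].
The requested entry is -54.

-54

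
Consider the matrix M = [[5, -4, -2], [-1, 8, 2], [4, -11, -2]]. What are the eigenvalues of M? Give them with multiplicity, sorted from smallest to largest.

3, 4, 4

Characteristic polynomial: p(r) = r^3 - 11r^2 + 40r - 48 = (r - 4)^2(r - 3).
Roots (with multiplicity): 3, 4, 4.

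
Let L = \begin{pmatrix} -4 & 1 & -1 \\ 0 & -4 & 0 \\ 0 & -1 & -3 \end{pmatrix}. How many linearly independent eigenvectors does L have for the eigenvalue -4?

L + 4I = [[0, 1, -1], [0, 0, 0], [0, -1, 1]].
This matrix has rank 1, so its null space has dimension 3 − 1 = 2.

2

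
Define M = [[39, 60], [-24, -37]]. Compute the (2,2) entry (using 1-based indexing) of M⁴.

Characteristic polynomial: s^2 - 2s - 3 = (s - 3)(s + 1), so the eigenvalues are -1, 3.
s=3: eigenvector (-5, 3).
s=-1: eigenvector (3, -2).
P = [[-5, 3], [3, -2]], D = diag(3, -1), P⁻¹ = [[-2, -3], [-3, -5]].
M⁴ = P·diag(81, 1)·P⁻¹ = [[801, 1200], [-480, -719]].
The requested entry is -719.

-719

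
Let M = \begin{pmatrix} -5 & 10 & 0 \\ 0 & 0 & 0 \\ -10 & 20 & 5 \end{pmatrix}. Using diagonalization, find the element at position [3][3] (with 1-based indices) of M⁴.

625

Characteristic polynomial: t^3 - 25t = t(t - 5)(t + 5), so the eigenvalues are -5, 0, 5.
t=-5: eigenvector (1, 0, 1).
t=0: eigenvector (2, 1, 0).
t=5: eigenvector (0, 0, 1).
P = [[1, 2, 0], [0, 1, 0], [1, 0, 1]], D = diag(-5, 0, 5), P⁻¹ = [[1, -2, 0], [0, 1, 0], [-1, 2, 1]].
M⁴ = P·diag(625, 0, 625)·P⁻¹ = [[625, -1250, 0], [0, 0, 0], [0, 0, 625]].
The requested entry is 625.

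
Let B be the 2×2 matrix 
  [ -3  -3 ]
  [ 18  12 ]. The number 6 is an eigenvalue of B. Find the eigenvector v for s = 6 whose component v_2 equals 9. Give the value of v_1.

B − 6I = [[-9, -3], [18, 6]].
Solving (B − 6I)v = 0 gives the eigenspace spanned by (-3, 9).
With v_2 = 9, v = (-3, 9), so v_1 = -3.

-3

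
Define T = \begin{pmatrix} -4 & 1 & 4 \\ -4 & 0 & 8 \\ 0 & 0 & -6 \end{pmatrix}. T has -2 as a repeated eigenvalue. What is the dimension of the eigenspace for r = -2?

T + 2I = [[-2, 1, 4], [-4, 2, 8], [0, 0, -4]].
This matrix has rank 2, so its null space has dimension 3 − 2 = 1.

1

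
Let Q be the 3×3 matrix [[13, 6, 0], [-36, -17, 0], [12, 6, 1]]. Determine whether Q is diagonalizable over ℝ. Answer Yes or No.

Yes

Characteristic polynomial: p(t) = t^3 + 3t^2 - 9t + 5 = (t - 1)^2(t + 5).
t = 1 has algebraic multiplicity 2; rank(Q − 1I) = 1, so geometric multiplicity = 2.
Every eigenvalue has geometric = algebraic multiplicity, so Q is diagonalizable.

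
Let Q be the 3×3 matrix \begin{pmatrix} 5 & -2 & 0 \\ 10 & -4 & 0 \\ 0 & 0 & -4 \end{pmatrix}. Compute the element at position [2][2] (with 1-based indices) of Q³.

-4

Characteristic polynomial: t^3 + 3t^2 - 4t = t(t - 1)(t + 4), so the eigenvalues are -4, 0, 1.
t=1: eigenvector (1, 2, 0).
t=0: eigenvector (2, 5, 0).
t=-4: eigenvector (0, 0, 1).
P = [[1, 2, 0], [2, 5, 0], [0, 0, 1]], D = diag(1, 0, -4), P⁻¹ = [[5, -2, 0], [-2, 1, 0], [0, 0, 1]].
Q³ = P·diag(1, 0, -64)·P⁻¹ = [[5, -2, 0], [10, -4, 0], [0, 0, -64]].
The requested entry is -4.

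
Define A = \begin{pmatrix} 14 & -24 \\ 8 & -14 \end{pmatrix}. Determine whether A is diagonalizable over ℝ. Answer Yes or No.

Yes

Characteristic polynomial: p(λ) = λ^2 - 4 = (λ - 2)(λ + 2).
All 2 eigenvalues are distinct, so A is diagonalizable.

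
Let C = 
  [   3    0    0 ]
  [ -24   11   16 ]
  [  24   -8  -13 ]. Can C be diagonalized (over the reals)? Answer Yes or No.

Characteristic polynomial: p(λ) = λ^3 - λ^2 - 21λ + 45 = (λ - 3)^2(λ + 5).
λ = 3 has algebraic multiplicity 2; rank(C − 3I) = 1, so geometric multiplicity = 2.
Every eigenvalue has geometric = algebraic multiplicity, so C is diagonalizable.

Yes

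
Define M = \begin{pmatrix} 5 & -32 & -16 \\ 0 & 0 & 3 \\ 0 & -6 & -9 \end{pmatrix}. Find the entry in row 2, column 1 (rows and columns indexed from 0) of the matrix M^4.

2430

Characteristic polynomial: μ^3 + 4μ^2 - 27μ - 90 = (μ - 5)(μ + 3)(μ + 6), so the eigenvalues are -6, -3, 5.
μ=5: eigenvector (1, 0, 0).
μ=-6: eigenvector (0, 1, -2).
μ=-3: eigenvector (2, 1, -1).
P = [[1, 0, 2], [0, 1, 1], [0, -2, -1]], D = diag(5, -6, -3), P⁻¹ = [[1, -4, -2], [0, -1, -1], [0, 2, 1]].
M⁴ = P·diag(625, 1296, 81)·P⁻¹ = [[625, -2176, -1088], [0, -1134, -1215], [0, 2430, 2511]].
The requested entry is 2430.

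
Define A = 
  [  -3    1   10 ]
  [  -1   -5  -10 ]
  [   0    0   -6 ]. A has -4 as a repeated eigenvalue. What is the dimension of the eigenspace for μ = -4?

A + 4I = [[1, 1, 10], [-1, -1, -10], [0, 0, -2]].
This matrix has rank 2, so its null space has dimension 3 − 2 = 1.

1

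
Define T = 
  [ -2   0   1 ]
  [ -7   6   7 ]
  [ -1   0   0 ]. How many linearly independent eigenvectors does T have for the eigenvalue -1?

T + 1I = [[-1, 0, 1], [-7, 7, 7], [-1, 0, 1]].
This matrix has rank 2, so its null space has dimension 3 − 2 = 1.

1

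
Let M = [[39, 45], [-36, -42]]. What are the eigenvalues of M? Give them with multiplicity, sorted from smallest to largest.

Characteristic polynomial: p(s) = s^2 + 3s - 18 = (s - 3)(s + 6).
Roots (with multiplicity): -6, 3.

-6, 3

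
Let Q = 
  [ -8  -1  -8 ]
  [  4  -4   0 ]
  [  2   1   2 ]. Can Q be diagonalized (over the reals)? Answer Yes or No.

Characteristic polynomial: p(s) = s^3 + 10s^2 + 28s + 24 = (s + 2)^2(s + 6).
s = -2 has algebraic multiplicity 2; rank(Q + 2I) = 2, so geometric multiplicity = 1.
Geometric multiplicity < algebraic multiplicity, so Q is not diagonalizable.

No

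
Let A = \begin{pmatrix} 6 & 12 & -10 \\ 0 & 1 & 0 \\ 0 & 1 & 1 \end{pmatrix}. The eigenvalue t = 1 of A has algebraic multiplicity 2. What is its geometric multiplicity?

1

A − 1I = [[5, 12, -10], [0, 0, 0], [0, 1, 0]].
This matrix has rank 2, so its null space has dimension 3 − 2 = 1.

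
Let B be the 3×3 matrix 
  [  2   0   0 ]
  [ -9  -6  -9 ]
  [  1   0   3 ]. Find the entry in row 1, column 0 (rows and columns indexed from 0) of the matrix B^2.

27

Characteristic polynomial: r^3 + r^2 - 24r + 36 = (r - 3)(r - 2)(r + 6), so the eigenvalues are -6, 2, 3.
r=3: eigenvector (0, -1, 1).
r=-6: eigenvector (0, 1, 0).
r=2: eigenvector (1, 0, -1).
P = [[0, 0, 1], [-1, 1, 0], [1, 0, -1]], D = diag(3, -6, 2), P⁻¹ = [[1, 0, 1], [1, 1, 1], [1, 0, 0]].
B² = P·diag(9, 36, 4)·P⁻¹ = [[4, 0, 0], [27, 36, 27], [5, 0, 9]].
The requested entry is 27.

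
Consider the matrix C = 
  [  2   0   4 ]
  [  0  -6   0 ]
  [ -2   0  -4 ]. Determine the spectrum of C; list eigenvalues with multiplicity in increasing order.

Characteristic polynomial: p(t) = t^3 + 8t^2 + 12t = t(t + 2)(t + 6).
Roots (with multiplicity): -6, -2, 0.

-6, -2, 0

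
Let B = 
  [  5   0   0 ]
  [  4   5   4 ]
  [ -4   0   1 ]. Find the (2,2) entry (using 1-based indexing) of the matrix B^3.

Characteristic polynomial: t^3 - 11t^2 + 35t - 25 = (t - 5)^2(t - 1), so the eigenvalues are 1, 5, 5.
t=5: eigenvector (1, 0, -1).
t=1: eigenvector (0, 1, -1).
t=5: eigenvector (0, 1, 0).
P = [[1, 0, 0], [0, 1, 1], [-1, -1, 0]], D = diag(5, 1, 5), P⁻¹ = [[1, 0, 0], [-1, 0, -1], [1, 1, 1]].
B³ = P·diag(125, 1, 125)·P⁻¹ = [[125, 0, 0], [124, 125, 124], [-124, 0, 1]].
The requested entry is 125.

125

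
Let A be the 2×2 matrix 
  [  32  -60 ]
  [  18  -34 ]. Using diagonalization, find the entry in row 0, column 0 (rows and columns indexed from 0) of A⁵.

Characteristic polynomial: μ^2 + 2μ - 8 = (μ - 2)(μ + 4), so the eigenvalues are -4, 2.
μ=-4: eigenvector (-5, -3).
μ=2: eigenvector (2, 1).
P = [[-5, 2], [-3, 1]], D = diag(-4, 2), P⁻¹ = [[1, -2], [3, -5]].
A⁵ = P·diag(-1024, 32)·P⁻¹ = [[5312, -10560], [3168, -6304]].
The requested entry is 5312.

5312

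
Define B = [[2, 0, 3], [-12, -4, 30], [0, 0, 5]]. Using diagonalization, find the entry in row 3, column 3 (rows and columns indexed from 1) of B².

25

Characteristic polynomial: μ^3 - 3μ^2 - 18μ + 40 = (μ - 5)(μ - 2)(μ + 4), so the eigenvalues are -4, 2, 5.
μ=2: eigenvector (1, -2, 0).
μ=-4: eigenvector (0, 1, 0).
μ=5: eigenvector (1, 2, 1).
P = [[1, 0, 1], [-2, 1, 2], [0, 0, 1]], D = diag(2, -4, 5), P⁻¹ = [[1, 0, -1], [2, 1, -4], [0, 0, 1]].
B² = P·diag(4, 16, 25)·P⁻¹ = [[4, 0, 21], [24, 16, -6], [0, 0, 25]].
The requested entry is 25.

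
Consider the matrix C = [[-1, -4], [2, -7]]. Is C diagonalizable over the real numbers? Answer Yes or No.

Yes

Characteristic polynomial: p(μ) = μ^2 + 8μ + 15 = (μ + 3)(μ + 5).
All 2 eigenvalues are distinct, so C is diagonalizable.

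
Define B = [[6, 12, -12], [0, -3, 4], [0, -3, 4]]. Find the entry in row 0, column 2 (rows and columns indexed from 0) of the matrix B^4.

Characteristic polynomial: t^3 - 7t^2 + 6t = t(t - 6)(t - 1), so the eigenvalues are 0, 1, 6.
t=0: eigenvector (-2, 4, 3).
t=6: eigenvector (1, 0, 0).
t=1: eigenvector (0, 1, 1).
P = [[-2, 1, 0], [4, 0, 1], [3, 0, 1]], D = diag(0, 6, 1), P⁻¹ = [[0, 1, -1], [1, 2, -2], [0, -3, 4]].
B⁴ = P·diag(0, 1296, 1)·P⁻¹ = [[1296, 2592, -2592], [0, -3, 4], [0, -3, 4]].
The requested entry is -2592.

-2592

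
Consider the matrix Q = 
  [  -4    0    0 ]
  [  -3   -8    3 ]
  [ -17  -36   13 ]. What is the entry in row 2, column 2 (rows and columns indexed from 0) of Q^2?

61

Characteristic polynomial: s^3 - s^2 - 16s + 16 = (s - 4)(s - 1)(s + 4), so the eigenvalues are -4, 1, 4.
s=-4: eigenvector (1, 0, 1).
s=4: eigenvector (0, -1, -4).
s=1: eigenvector (0, 1, 3).
P = [[1, 0, 0], [0, -1, 1], [1, -4, 3]], D = diag(-4, 4, 1), P⁻¹ = [[1, 0, 0], [1, 3, -1], [1, 4, -1]].
Q² = P·diag(16, 16, 1)·P⁻¹ = [[16, 0, 0], [-15, -44, 15], [-45, -180, 61]].
The requested entry is 61.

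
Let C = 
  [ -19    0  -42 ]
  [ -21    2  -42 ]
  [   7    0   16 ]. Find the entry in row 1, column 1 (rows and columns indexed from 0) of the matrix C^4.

Characteristic polynomial: s^3 + s^2 - 16s + 20 = (s - 2)^2(s + 5), so the eigenvalues are -5, 2, 2.
s=2: eigenvector (0, 1, 0).
s=-5: eigenvector (3, 3, -1).
s=2: eigenvector (-2, -2, 1).
P = [[0, 3, -2], [1, 3, -2], [0, -1, 1]], D = diag(2, -5, 2), P⁻¹ = [[-1, 1, 0], [1, 0, 2], [1, 0, 3]].
C⁴ = P·diag(16, 625, 16)·P⁻¹ = [[1843, 0, 3654], [1827, 16, 3654], [-609, 0, -1202]].
The requested entry is 16.

16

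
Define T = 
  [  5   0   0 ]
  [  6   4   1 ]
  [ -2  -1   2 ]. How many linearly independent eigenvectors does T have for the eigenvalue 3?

1

T − 3I = [[2, 0, 0], [6, 1, 1], [-2, -1, -1]].
This matrix has rank 2, so its null space has dimension 3 − 2 = 1.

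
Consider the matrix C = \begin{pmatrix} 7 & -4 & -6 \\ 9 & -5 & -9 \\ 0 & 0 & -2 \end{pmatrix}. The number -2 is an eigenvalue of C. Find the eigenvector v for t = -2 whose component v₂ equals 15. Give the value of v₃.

C + 2I = [[9, -4, -6], [9, -3, -9], [0, 0, 0]].
Solving (C + 2I)v = 0 gives the eigenspace spanned by (10, 15, 5).
With v₂ = 15, v = (10, 15, 5), so v₃ = 5.

5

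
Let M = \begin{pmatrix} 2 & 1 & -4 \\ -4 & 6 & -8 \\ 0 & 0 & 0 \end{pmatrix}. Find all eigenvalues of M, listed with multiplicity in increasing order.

Characteristic polynomial: p(λ) = λ^3 - 8λ^2 + 16λ = λ(λ - 4)^2.
Roots (with multiplicity): 0, 4, 4.

0, 4, 4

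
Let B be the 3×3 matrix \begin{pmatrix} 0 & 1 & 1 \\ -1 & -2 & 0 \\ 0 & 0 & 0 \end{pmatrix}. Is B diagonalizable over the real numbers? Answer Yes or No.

Characteristic polynomial: p(t) = t^3 + 2t^2 + t = t(t + 1)^2.
t = -1 has algebraic multiplicity 2; rank(B + 1I) = 2, so geometric multiplicity = 1.
Geometric multiplicity < algebraic multiplicity, so B is not diagonalizable.

No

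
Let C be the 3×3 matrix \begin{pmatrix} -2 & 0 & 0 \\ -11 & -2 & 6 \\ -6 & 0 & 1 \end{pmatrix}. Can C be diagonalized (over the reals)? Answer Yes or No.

No

Characteristic polynomial: p(s) = s^3 + 3s^2 - 4 = (s - 1)(s + 2)^2.
s = -2 has algebraic multiplicity 2; rank(C + 2I) = 2, so geometric multiplicity = 1.
Geometric multiplicity < algebraic multiplicity, so C is not diagonalizable.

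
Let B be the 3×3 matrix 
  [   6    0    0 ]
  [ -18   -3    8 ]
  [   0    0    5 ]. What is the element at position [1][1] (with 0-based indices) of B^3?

Characteristic polynomial: λ^3 - 8λ^2 - 3λ + 90 = (λ - 6)(λ - 5)(λ + 3), so the eigenvalues are -3, 5, 6.
λ=6: eigenvector (1, -2, 0).
λ=5: eigenvector (0, 1, 1).
λ=-3: eigenvector (0, -1, 0).
P = [[1, 0, 0], [-2, 1, -1], [0, 1, 0]], D = diag(6, 5, -3), P⁻¹ = [[1, 0, 0], [0, 0, 1], [-2, -1, 1]].
B³ = P·diag(216, 125, -27)·P⁻¹ = [[216, 0, 0], [-486, -27, 152], [0, 0, 125]].
The requested entry is -27.

-27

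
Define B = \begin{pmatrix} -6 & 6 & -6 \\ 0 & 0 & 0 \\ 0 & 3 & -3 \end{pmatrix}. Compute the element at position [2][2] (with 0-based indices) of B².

9

Characteristic polynomial: t^3 + 9t^2 + 18t = t(t + 3)(t + 6), so the eigenvalues are -6, -3, 0.
t=0: eigenvector (0, 1, 1).
t=-6: eigenvector (1, 0, 0).
t=-3: eigenvector (-2, 0, 1).
P = [[0, 1, -2], [1, 0, 0], [1, 0, 1]], D = diag(0, -6, -3), P⁻¹ = [[0, 1, 0], [1, -2, 2], [0, -1, 1]].
B² = P·diag(0, 36, 9)·P⁻¹ = [[36, -54, 54], [0, 0, 0], [0, -9, 9]].
The requested entry is 9.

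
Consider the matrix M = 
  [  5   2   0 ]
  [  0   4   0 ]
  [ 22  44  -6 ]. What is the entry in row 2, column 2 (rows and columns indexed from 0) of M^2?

Characteristic polynomial: μ^3 - 3μ^2 - 34μ + 120 = (μ - 5)(μ - 4)(μ + 6), so the eigenvalues are -6, 4, 5.
μ=5: eigenvector (1, 0, 2).
μ=4: eigenvector (-2, 1, 0).
μ=-6: eigenvector (0, 0, 1).
P = [[1, -2, 0], [0, 1, 0], [2, 0, 1]], D = diag(5, 4, -6), P⁻¹ = [[1, 2, 0], [0, 1, 0], [-2, -4, 1]].
M² = P·diag(25, 16, 36)·P⁻¹ = [[25, 18, 0], [0, 16, 0], [-22, -44, 36]].
The requested entry is 36.

36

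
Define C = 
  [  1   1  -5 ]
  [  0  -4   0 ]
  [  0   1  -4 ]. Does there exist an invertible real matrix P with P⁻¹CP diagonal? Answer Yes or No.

Characteristic polynomial: p(r) = r^3 + 7r^2 + 8r - 16 = (r - 1)(r + 4)^2.
r = -4 has algebraic multiplicity 2; rank(C + 4I) = 2, so geometric multiplicity = 1.
Geometric multiplicity < algebraic multiplicity, so C is not diagonalizable.

No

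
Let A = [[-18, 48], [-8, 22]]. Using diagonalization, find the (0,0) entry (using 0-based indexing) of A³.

-456

Characteristic polynomial: t^2 - 4t - 12 = (t - 6)(t + 2), so the eigenvalues are -2, 6.
t=-2: eigenvector (3, 1).
t=6: eigenvector (2, 1).
P = [[3, 2], [1, 1]], D = diag(-2, 6), P⁻¹ = [[1, -2], [-1, 3]].
A³ = P·diag(-8, 216)·P⁻¹ = [[-456, 1344], [-224, 664]].
The requested entry is -456.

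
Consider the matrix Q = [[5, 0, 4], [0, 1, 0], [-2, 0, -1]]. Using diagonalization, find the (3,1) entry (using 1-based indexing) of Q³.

-26

Characteristic polynomial: t^3 - 5t^2 + 7t - 3 = (t - 3)(t - 1)^2, so the eigenvalues are 1, 1, 3.
t=3: eigenvector (2, 0, -1).
t=1: eigenvector (0, 1, 0).
t=1: eigenvector (-1, 0, 1).
P = [[2, 0, -1], [0, 1, 0], [-1, 0, 1]], D = diag(3, 1, 1), P⁻¹ = [[1, 0, 1], [0, 1, 0], [1, 0, 2]].
Q³ = P·diag(27, 1, 1)·P⁻¹ = [[53, 0, 52], [0, 1, 0], [-26, 0, -25]].
The requested entry is -26.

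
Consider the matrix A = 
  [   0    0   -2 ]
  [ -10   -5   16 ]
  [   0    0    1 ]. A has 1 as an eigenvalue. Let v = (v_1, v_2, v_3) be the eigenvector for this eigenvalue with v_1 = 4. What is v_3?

A − 1I = [[-1, 0, -2], [-10, -6, 16], [0, 0, 0]].
Solving (A − 1I)v = 0 gives the eigenspace spanned by (4, -12, -2).
With v_1 = 4, v = (4, -12, -2), so v_3 = -2.

-2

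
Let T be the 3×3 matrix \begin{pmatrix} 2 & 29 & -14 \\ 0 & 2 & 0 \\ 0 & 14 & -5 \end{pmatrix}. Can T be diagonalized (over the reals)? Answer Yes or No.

Characteristic polynomial: p(λ) = λ^3 + λ^2 - 16λ + 20 = (λ - 2)^2(λ + 5).
λ = 2 has algebraic multiplicity 2; rank(T − 2I) = 2, so geometric multiplicity = 1.
Geometric multiplicity < algebraic multiplicity, so T is not diagonalizable.

No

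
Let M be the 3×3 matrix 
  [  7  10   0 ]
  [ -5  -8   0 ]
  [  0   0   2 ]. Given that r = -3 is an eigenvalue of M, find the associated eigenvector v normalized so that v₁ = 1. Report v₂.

-1

M + 3I = [[10, 10, 0], [-5, -5, 0], [0, 0, 5]].
Solving (M + 3I)v = 0 gives the eigenspace spanned by (1, -1, 0).
With v₁ = 1, v = (1, -1, 0), so v₂ = -1.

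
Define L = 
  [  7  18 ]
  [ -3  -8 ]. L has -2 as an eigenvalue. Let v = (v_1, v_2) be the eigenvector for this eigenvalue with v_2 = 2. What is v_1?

L + 2I = [[9, 18], [-3, -6]].
Solving (L + 2I)v = 0 gives the eigenspace spanned by (-4, 2).
With v_2 = 2, v = (-4, 2), so v_1 = -4.

-4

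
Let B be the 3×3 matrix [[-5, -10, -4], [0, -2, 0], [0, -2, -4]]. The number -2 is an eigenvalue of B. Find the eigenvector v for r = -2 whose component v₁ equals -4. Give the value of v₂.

B + 2I = [[-3, -10, -4], [0, 0, 0], [0, -2, -2]].
Solving (B + 2I)v = 0 gives the eigenspace spanned by (-4, 2, -2).
With v₁ = -4, v = (-4, 2, -2), so v₂ = 2.

2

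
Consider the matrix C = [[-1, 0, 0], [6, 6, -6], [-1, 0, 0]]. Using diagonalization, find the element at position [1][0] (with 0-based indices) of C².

36

Characteristic polynomial: t^3 - 5t^2 - 6t = t(t - 6)(t + 1), so the eigenvalues are -1, 0, 6.
t=-1: eigenvector (1, 0, 1).
t=0: eigenvector (0, 1, 1).
t=6: eigenvector (0, -1, 0).
P = [[1, 0, 0], [0, 1, -1], [1, 1, 0]], D = diag(-1, 0, 6), P⁻¹ = [[1, 0, 0], [-1, 0, 1], [-1, -1, 1]].
C² = P·diag(1, 0, 36)·P⁻¹ = [[1, 0, 0], [36, 36, -36], [1, 0, 0]].
The requested entry is 36.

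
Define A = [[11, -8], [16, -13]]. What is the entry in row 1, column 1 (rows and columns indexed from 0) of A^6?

30521

Characteristic polynomial: μ^2 + 2μ - 15 = (μ - 3)(μ + 5), so the eigenvalues are -5, 3.
μ=-5: eigenvector (1, 2).
μ=3: eigenvector (-1, -1).
P = [[1, -1], [2, -1]], D = diag(-5, 3), P⁻¹ = [[-1, 1], [-2, 1]].
A⁶ = P·diag(15625, 729)·P⁻¹ = [[-14167, 14896], [-29792, 30521]].
The requested entry is 30521.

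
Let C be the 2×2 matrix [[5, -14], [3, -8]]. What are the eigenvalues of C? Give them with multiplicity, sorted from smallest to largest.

-2, -1

Characteristic polynomial: p(t) = t^2 + 3t + 2 = (t + 1)(t + 2).
Roots (with multiplicity): -2, -1.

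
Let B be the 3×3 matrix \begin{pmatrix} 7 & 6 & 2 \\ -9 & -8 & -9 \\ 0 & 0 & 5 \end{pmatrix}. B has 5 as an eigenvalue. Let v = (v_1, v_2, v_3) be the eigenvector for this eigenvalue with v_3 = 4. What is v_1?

B − 5I = [[2, 6, 2], [-9, -13, -9], [0, 0, 0]].
Solving (B − 5I)v = 0 gives the eigenspace spanned by (-4, 0, 4).
With v_3 = 4, v = (-4, 0, 4), so v_1 = -4.

-4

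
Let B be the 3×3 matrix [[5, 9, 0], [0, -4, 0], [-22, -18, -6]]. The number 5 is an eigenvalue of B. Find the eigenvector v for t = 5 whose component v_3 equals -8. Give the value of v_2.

B − 5I = [[0, 9, 0], [0, -9, 0], [-22, -18, -11]].
Solving (B − 5I)v = 0 gives the eigenspace spanned by (4, 0, -8).
With v_3 = -8, v = (4, 0, -8), so v_2 = 0.

0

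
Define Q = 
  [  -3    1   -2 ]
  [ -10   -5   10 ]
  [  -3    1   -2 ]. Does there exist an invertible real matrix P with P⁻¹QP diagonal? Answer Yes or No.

Characteristic polynomial: p(μ) = μ^3 + 10μ^2 + 25μ = μ(μ + 5)^2.
μ = -5 has algebraic multiplicity 2; rank(Q + 5I) = 2, so geometric multiplicity = 1.
Geometric multiplicity < algebraic multiplicity, so Q is not diagonalizable.

No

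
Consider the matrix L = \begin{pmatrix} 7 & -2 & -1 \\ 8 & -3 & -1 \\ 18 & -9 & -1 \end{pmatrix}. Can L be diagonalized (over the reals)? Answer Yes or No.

No

Characteristic polynomial: p(t) = t^3 - 3t^2 + 4 = (t - 2)^2(t + 1).
t = 2 has algebraic multiplicity 2; rank(L − 2I) = 2, so geometric multiplicity = 1.
Geometric multiplicity < algebraic multiplicity, so L is not diagonalizable.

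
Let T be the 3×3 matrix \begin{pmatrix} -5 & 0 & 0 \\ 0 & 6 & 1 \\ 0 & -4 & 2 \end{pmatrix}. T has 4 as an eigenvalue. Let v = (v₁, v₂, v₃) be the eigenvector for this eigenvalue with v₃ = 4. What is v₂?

T − 4I = [[-9, 0, 0], [0, 2, 1], [0, -4, -2]].
Solving (T − 4I)v = 0 gives the eigenspace spanned by (0, -2, 4).
With v₃ = 4, v = (0, -2, 4), so v₂ = -2.

-2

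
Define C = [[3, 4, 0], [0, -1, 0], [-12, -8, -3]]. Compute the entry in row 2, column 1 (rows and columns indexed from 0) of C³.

-56

Characteristic polynomial: μ^3 + μ^2 - 9μ - 9 = (μ - 3)(μ + 1)(μ + 3), so the eigenvalues are -3, -1, 3.
μ=3: eigenvector (1, 0, -2).
μ=-1: eigenvector (-1, 1, 2).
μ=-3: eigenvector (0, 0, 1).
P = [[1, -1, 0], [0, 1, 0], [-2, 2, 1]], D = diag(3, -1, -3), P⁻¹ = [[1, 1, 0], [0, 1, 0], [2, 0, 1]].
C³ = P·diag(27, -1, -27)·P⁻¹ = [[27, 28, 0], [0, -1, 0], [-108, -56, -27]].
The requested entry is -56.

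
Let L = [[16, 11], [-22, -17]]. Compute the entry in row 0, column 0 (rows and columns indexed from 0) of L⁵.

Characteristic polynomial: μ^2 + μ - 30 = (μ - 5)(μ + 6), so the eigenvalues are -6, 5.
μ=5: eigenvector (1, -1).
μ=-6: eigenvector (-1, 2).
P = [[1, -1], [-1, 2]], D = diag(5, -6), P⁻¹ = [[2, 1], [1, 1]].
L⁵ = P·diag(3125, -7776)·P⁻¹ = [[14026, 10901], [-21802, -18677]].
The requested entry is 14026.

14026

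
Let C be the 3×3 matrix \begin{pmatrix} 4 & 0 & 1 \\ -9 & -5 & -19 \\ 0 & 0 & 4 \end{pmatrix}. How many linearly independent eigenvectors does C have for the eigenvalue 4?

1

C − 4I = [[0, 0, 1], [-9, -9, -19], [0, 0, 0]].
This matrix has rank 2, so its null space has dimension 3 − 2 = 1.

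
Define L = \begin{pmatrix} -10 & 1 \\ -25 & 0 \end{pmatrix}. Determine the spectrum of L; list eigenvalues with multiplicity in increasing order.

-5, -5

Characteristic polynomial: p(r) = r^2 + 10r + 25 = (r + 5)^2.
Roots (with multiplicity): -5, -5.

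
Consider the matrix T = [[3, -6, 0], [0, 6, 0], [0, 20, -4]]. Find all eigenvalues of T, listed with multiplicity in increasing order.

-4, 3, 6

Characteristic polynomial: p(μ) = μ^3 - 5μ^2 - 18μ + 72 = (μ - 6)(μ - 3)(μ + 4).
Roots (with multiplicity): -4, 3, 6.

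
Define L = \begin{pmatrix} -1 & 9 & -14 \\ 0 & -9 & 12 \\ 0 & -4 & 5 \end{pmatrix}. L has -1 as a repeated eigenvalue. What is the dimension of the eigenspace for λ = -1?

L + 1I = [[0, 9, -14], [0, -8, 12], [0, -4, 6]].
This matrix has rank 2, so its null space has dimension 3 − 2 = 1.

1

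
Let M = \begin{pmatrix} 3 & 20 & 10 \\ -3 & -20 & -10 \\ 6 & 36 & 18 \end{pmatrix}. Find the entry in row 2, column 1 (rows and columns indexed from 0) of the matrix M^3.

Characteristic polynomial: t^3 - t^2 - 6t = t(t - 3)(t + 2), so the eigenvalues are -2, 0, 3.
t=3: eigenvector (1, -1, 2).
t=-2: eigenvector (-2, 2, -3).
t=0: eigenvector (0, 1, -2).
P = [[1, -2, 0], [-1, 2, 1], [2, -3, -2]], D = diag(3, -2, 0), P⁻¹ = [[1, 4, 2], [0, 2, 1], [1, 1, 0]].
M³ = P·diag(27, -8, 0)·P⁻¹ = [[27, 140, 70], [-27, -140, -70], [54, 264, 132]].
The requested entry is 264.

264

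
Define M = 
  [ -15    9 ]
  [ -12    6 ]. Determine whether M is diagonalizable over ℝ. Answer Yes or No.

Yes

Characteristic polynomial: p(r) = r^2 + 9r + 18 = (r + 3)(r + 6).
All 2 eigenvalues are distinct, so M is diagonalizable.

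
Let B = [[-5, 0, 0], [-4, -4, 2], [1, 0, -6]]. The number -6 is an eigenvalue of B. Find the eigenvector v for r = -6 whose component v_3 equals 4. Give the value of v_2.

-4

B + 6I = [[1, 0, 0], [-4, 2, 2], [1, 0, 0]].
Solving (B + 6I)v = 0 gives the eigenspace spanned by (0, -4, 4).
With v_3 = 4, v = (0, -4, 4), so v_2 = -4.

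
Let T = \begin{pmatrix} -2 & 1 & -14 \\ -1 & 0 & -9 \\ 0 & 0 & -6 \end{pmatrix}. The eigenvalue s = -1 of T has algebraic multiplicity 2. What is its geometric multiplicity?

T + 1I = [[-1, 1, -14], [-1, 1, -9], [0, 0, -5]].
This matrix has rank 2, so its null space has dimension 3 − 2 = 1.

1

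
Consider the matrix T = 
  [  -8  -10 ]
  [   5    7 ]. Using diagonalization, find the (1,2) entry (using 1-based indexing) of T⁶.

1330

Characteristic polynomial: r^2 + r - 6 = (r - 2)(r + 3), so the eigenvalues are -3, 2.
r=2: eigenvector (-1, 1).
r=-3: eigenvector (-2, 1).
P = [[-1, -2], [1, 1]], D = diag(2, -3), P⁻¹ = [[1, 2], [-1, -1]].
T⁶ = P·diag(64, 729)·P⁻¹ = [[1394, 1330], [-665, -601]].
The requested entry is 1330.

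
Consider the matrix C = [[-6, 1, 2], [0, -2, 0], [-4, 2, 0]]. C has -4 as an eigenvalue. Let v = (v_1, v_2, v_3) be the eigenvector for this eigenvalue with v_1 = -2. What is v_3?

-2

C + 4I = [[-2, 1, 2], [0, 2, 0], [-4, 2, 4]].
Solving (C + 4I)v = 0 gives the eigenspace spanned by (-2, 0, -2).
With v_1 = -2, v = (-2, 0, -2), so v_3 = -2.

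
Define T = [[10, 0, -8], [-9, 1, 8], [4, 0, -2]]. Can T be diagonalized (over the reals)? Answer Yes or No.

Characteristic polynomial: p(r) = r^3 - 9r^2 + 20r - 12 = (r - 6)(r - 2)(r - 1).
All 3 eigenvalues are distinct, so T is diagonalizable.

Yes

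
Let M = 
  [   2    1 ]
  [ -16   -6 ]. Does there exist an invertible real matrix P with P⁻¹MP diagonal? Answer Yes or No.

Characteristic polynomial: p(λ) = λ^2 + 4λ + 4 = (λ + 2)^2.
λ = -2 has algebraic multiplicity 2; rank(M + 2I) = 1, so geometric multiplicity = 1.
Geometric multiplicity < algebraic multiplicity, so M is not diagonalizable.

No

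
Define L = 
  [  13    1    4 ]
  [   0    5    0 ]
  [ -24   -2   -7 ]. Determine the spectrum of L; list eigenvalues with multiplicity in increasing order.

1, 5, 5

Characteristic polynomial: p(λ) = λ^3 - 11λ^2 + 35λ - 25 = (λ - 5)^2(λ - 1).
Roots (with multiplicity): 1, 5, 5.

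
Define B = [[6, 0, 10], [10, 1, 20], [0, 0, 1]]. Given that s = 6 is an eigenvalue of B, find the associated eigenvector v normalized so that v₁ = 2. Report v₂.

4

B − 6I = [[0, 0, 10], [10, -5, 20], [0, 0, -5]].
Solving (B − 6I)v = 0 gives the eigenspace spanned by (2, 4, 0).
With v₁ = 2, v = (2, 4, 0), so v₂ = 4.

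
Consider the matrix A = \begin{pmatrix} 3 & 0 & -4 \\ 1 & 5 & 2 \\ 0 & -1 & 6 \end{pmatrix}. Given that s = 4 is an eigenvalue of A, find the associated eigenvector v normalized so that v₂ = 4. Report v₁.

-8

A − 4I = [[-1, 0, -4], [1, 1, 2], [0, -1, 2]].
Solving (A − 4I)v = 0 gives the eigenspace spanned by (-8, 4, 2).
With v₂ = 4, v = (-8, 4, 2), so v₁ = -8.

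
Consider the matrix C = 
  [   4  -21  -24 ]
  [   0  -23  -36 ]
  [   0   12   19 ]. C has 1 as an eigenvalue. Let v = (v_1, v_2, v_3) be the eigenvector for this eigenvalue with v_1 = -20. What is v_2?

C − 1I = [[3, -21, -24], [0, -24, -36], [0, 12, 18]].
Solving (C − 1I)v = 0 gives the eigenspace spanned by (-20, -12, 8).
With v_1 = -20, v = (-20, -12, 8), so v_2 = -12.

-12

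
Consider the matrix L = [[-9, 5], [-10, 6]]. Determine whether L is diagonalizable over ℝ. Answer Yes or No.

Yes

Characteristic polynomial: p(t) = t^2 + 3t - 4 = (t - 1)(t + 4).
All 2 eigenvalues are distinct, so L is diagonalizable.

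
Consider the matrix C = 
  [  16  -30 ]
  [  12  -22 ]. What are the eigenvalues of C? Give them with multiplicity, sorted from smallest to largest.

-4, -2

Characteristic polynomial: p(t) = t^2 + 6t + 8 = (t + 2)(t + 4).
Roots (with multiplicity): -4, -2.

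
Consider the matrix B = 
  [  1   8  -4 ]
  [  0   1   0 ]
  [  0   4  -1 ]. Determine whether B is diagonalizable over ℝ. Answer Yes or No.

Characteristic polynomial: p(λ) = λ^3 - λ^2 - λ + 1 = (λ - 1)^2(λ + 1).
λ = 1 has algebraic multiplicity 2; rank(B − 1I) = 1, so geometric multiplicity = 2.
Every eigenvalue has geometric = algebraic multiplicity, so B is diagonalizable.

Yes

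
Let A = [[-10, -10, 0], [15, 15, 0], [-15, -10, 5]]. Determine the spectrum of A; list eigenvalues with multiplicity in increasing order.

Characteristic polynomial: p(t) = t^3 - 10t^2 + 25t = t(t - 5)^2.
Roots (with multiplicity): 0, 5, 5.

0, 5, 5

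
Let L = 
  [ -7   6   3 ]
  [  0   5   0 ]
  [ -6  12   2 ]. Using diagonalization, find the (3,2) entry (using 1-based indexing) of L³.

Characteristic polynomial: μ^3 - 21μ - 20 = (μ - 5)(μ + 1)(μ + 4), so the eigenvalues are -4, -1, 5.
μ=-1: eigenvector (1, 0, 2).
μ=-4: eigenvector (-1, 0, -1).
μ=5: eigenvector (1, 1, 2).
P = [[1, -1, 1], [0, 0, 1], [2, -1, 2]], D = diag(-1, -4, 5), P⁻¹ = [[-1, -1, 1], [-2, 0, 1], [0, 1, 0]].
L³ = P·diag(-1, -64, 125)·P⁻¹ = [[-127, 126, 63], [0, 125, 0], [-126, 252, 62]].
The requested entry is 252.

252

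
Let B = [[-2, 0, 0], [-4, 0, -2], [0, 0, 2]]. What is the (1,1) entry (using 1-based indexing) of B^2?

4

Characteristic polynomial: t^3 - 4t = t(t - 2)(t + 2), so the eigenvalues are -2, 0, 2.
t=-2: eigenvector (1, 2, 0).
t=2: eigenvector (0, -1, 1).
t=0: eigenvector (0, 1, 0).
P = [[1, 0, 0], [2, -1, 1], [0, 1, 0]], D = diag(-2, 2, 0), P⁻¹ = [[1, 0, 0], [0, 0, 1], [-2, 1, 1]].
B² = P·diag(4, 4, 0)·P⁻¹ = [[4, 0, 0], [8, 0, -4], [0, 0, 4]].
The requested entry is 4.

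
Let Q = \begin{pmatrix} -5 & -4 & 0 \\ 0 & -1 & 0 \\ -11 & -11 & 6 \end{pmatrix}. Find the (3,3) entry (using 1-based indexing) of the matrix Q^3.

Characteristic polynomial: μ^3 - 31μ - 30 = (μ - 6)(μ + 1)(μ + 5), so the eigenvalues are -5, -1, 6.
μ=-5: eigenvector (1, 0, 1).
μ=-1: eigenvector (-1, 1, 0).
μ=6: eigenvector (0, 0, 1).
P = [[1, -1, 0], [0, 1, 0], [1, 0, 1]], D = diag(-5, -1, 6), P⁻¹ = [[1, 1, 0], [0, 1, 0], [-1, -1, 1]].
Q³ = P·diag(-125, -1, 216)·P⁻¹ = [[-125, -124, 0], [0, -1, 0], [-341, -341, 216]].
The requested entry is 216.

216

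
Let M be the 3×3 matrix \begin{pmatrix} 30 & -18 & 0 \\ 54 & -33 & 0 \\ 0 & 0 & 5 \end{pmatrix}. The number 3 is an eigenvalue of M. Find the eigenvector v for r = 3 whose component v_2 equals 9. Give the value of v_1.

M − 3I = [[27, -18, 0], [54, -36, 0], [0, 0, 2]].
Solving (M − 3I)v = 0 gives the eigenspace spanned by (6, 9, 0).
With v_2 = 9, v = (6, 9, 0), so v_1 = 6.

6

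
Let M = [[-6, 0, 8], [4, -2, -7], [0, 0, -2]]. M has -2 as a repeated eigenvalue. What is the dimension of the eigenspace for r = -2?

1

M + 2I = [[-4, 0, 8], [4, 0, -7], [0, 0, 0]].
This matrix has rank 2, so its null space has dimension 3 − 2 = 1.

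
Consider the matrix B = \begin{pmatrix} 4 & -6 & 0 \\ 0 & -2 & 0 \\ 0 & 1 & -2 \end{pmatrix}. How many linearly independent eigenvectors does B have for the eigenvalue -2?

1

B + 2I = [[6, -6, 0], [0, 0, 0], [0, 1, 0]].
This matrix has rank 2, so its null space has dimension 3 − 2 = 1.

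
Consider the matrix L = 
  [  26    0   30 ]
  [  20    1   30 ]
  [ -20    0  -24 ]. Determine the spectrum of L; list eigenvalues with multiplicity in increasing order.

-4, 1, 6

Characteristic polynomial: p(s) = s^3 - 3s^2 - 22s + 24 = (s - 6)(s - 1)(s + 4).
Roots (with multiplicity): -4, 1, 6.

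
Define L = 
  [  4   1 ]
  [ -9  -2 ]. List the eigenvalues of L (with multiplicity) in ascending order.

Characteristic polynomial: p(s) = s^2 - 2s + 1 = (s - 1)^2.
Roots (with multiplicity): 1, 1.

1, 1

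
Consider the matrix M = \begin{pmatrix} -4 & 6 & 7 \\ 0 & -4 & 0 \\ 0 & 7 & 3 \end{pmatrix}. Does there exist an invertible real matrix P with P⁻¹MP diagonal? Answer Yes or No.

Characteristic polynomial: p(s) = s^3 + 5s^2 - 8s - 48 = (s - 3)(s + 4)^2.
s = -4 has algebraic multiplicity 2; rank(M + 4I) = 2, so geometric multiplicity = 1.
Geometric multiplicity < algebraic multiplicity, so M is not diagonalizable.

No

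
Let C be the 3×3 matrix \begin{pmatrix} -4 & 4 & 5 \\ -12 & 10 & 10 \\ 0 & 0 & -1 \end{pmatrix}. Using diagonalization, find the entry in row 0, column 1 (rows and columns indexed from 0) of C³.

112

Characteristic polynomial: t^3 - 5t^2 + 2t + 8 = (t - 4)(t - 2)(t + 1), so the eigenvalues are -1, 2, 4.
t=4: eigenvector (-1, -2, 0).
t=2: eigenvector (2, 3, 0).
t=-1: eigenvector (-1, -2, 1).
P = [[-1, 2, -1], [-2, 3, -2], [0, 0, 1]], D = diag(4, 2, -1), P⁻¹ = [[3, -2, -1], [2, -1, 0], [0, 0, 1]].
C³ = P·diag(64, 8, -1)·P⁻¹ = [[-160, 112, 65], [-336, 232, 130], [0, 0, -1]].
The requested entry is 112.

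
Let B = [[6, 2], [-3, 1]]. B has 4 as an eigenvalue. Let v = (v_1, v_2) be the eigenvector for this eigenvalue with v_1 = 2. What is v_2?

B − 4I = [[2, 2], [-3, -3]].
Solving (B − 4I)v = 0 gives the eigenspace spanned by (2, -2).
With v_1 = 2, v = (2, -2), so v_2 = -2.

-2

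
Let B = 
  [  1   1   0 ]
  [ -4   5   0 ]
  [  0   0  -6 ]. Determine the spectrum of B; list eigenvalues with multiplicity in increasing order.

Characteristic polynomial: p(μ) = μ^3 - 27μ + 54 = (μ - 3)^2(μ + 6).
Roots (with multiplicity): -6, 3, 3.

-6, 3, 3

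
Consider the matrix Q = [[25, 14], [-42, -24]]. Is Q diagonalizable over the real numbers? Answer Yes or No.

Yes

Characteristic polynomial: p(s) = s^2 - s - 12 = (s - 4)(s + 3).
All 2 eigenvalues are distinct, so Q is diagonalizable.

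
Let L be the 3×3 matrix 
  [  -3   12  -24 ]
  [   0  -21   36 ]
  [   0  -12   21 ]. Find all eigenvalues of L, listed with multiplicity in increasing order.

-3, -3, 3

Characteristic polynomial: p(r) = r^3 + 3r^2 - 9r - 27 = (r - 3)(r + 3)^2.
Roots (with multiplicity): -3, -3, 3.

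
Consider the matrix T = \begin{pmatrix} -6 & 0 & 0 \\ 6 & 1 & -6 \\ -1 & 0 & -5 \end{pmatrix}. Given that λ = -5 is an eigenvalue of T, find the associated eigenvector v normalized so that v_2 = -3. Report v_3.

-3

T + 5I = [[-1, 0, 0], [6, 6, -6], [-1, 0, 0]].
Solving (T + 5I)v = 0 gives the eigenspace spanned by (0, -3, -3).
With v_2 = -3, v = (0, -3, -3), so v_3 = -3.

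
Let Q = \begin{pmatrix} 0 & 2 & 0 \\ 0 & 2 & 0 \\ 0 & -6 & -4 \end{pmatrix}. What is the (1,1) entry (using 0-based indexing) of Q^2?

4

Characteristic polynomial: μ^3 + 2μ^2 - 8μ = μ(μ - 2)(μ + 4), so the eigenvalues are -4, 0, 2.
μ=0: eigenvector (1, 0, 0).
μ=-4: eigenvector (0, 0, 1).
μ=2: eigenvector (-1, -1, 1).
P = [[1, 0, -1], [0, 0, -1], [0, 1, 1]], D = diag(0, -4, 2), P⁻¹ = [[1, -1, 0], [0, 1, 1], [0, -1, 0]].
Q² = P·diag(0, 16, 4)·P⁻¹ = [[0, 4, 0], [0, 4, 0], [0, 12, 16]].
The requested entry is 4.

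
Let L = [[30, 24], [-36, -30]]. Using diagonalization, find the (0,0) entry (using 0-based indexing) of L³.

Characteristic polynomial: r^2 - 36 = (r - 6)(r + 6), so the eigenvalues are -6, 6.
r=-6: eigenvector (-2, 3).
r=6: eigenvector (1, -1).
P = [[-2, 1], [3, -1]], D = diag(-6, 6), P⁻¹ = [[1, 1], [3, 2]].
L³ = P·diag(-216, 216)·P⁻¹ = [[1080, 864], [-1296, -1080]].
The requested entry is 1080.

1080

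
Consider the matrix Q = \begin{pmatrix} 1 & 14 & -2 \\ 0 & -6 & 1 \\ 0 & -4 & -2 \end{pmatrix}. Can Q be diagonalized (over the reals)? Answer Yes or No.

Characteristic polynomial: p(t) = t^3 + 7t^2 + 8t - 16 = (t - 1)(t + 4)^2.
t = -4 has algebraic multiplicity 2; rank(Q + 4I) = 2, so geometric multiplicity = 1.
Geometric multiplicity < algebraic multiplicity, so Q is not diagonalizable.

No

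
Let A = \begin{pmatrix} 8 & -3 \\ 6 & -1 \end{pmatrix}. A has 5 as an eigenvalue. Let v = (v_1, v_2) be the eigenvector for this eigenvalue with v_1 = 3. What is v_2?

3

A − 5I = [[3, -3], [6, -6]].
Solving (A − 5I)v = 0 gives the eigenspace spanned by (3, 3).
With v_1 = 3, v = (3, 3), so v_2 = 3.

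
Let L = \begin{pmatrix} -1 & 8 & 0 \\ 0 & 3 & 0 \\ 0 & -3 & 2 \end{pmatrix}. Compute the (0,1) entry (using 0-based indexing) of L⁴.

Characteristic polynomial: r^3 - 4r^2 + r + 6 = (r - 3)(r - 2)(r + 1), so the eigenvalues are -1, 2, 3.
r=-1: eigenvector (1, 0, 0).
r=3: eigenvector (2, 1, -3).
r=2: eigenvector (0, 0, 1).
P = [[1, 2, 0], [0, 1, 0], [0, -3, 1]], D = diag(-1, 3, 2), P⁻¹ = [[1, -2, 0], [0, 1, 0], [0, 3, 1]].
L⁴ = P·diag(1, 81, 16)·P⁻¹ = [[1, 160, 0], [0, 81, 0], [0, -195, 16]].
The requested entry is 160.

160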